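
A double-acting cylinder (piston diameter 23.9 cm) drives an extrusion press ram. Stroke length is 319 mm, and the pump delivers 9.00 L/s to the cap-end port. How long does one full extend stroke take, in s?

Cap-side area A_cap = π/4 × (23.9 cm)² = 448.6 cm^2
Swept volume V = A × L; t = V / Q = A·L / Q

t ≈ 1.59 s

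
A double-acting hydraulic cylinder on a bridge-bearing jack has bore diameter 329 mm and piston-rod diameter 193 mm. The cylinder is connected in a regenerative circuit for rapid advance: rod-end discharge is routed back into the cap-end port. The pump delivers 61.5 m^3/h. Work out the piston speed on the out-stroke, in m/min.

In regeneration the rod-end outflow joins the pump flow into the cap end, so the net volume the pump must supply per unit advance equals the rod cross-section area.
Rod cross-section A_rod = π/4 × (193 mm)² = 29260 mm^2
v = Q_pump / A_rod

v ≈ 35.0 m/min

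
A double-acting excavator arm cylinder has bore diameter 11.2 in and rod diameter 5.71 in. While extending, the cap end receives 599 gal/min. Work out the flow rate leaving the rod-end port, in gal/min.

Q_out ≈ 443 gal/min

Cap-side area A_cap = π/4 × (11.2 in)² = 98.52 in^2
Rod-side annular area A_ann = π/4 × (11.2² − 5.71²) = 72.91 in^2
Piston speed v = Q_in/A_cap; rod-end outflow Q_out = v × A_ann = Q_in × A_ann/A_cap.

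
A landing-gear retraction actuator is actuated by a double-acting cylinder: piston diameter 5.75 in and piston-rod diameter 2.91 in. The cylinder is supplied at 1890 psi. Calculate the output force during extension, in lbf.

F ≈ 49100 lbf

Cap-side area A_cap = π/4 × (5.75 in)² = 25.97 in^2
F = P × A_cap = 1890 psi × A_cap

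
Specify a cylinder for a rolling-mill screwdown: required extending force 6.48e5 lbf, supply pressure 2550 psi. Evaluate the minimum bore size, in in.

D ≈ 18.0 in

Extension force acts on the full piston face: F = P × (π/4)D².
D = √(4F / (πP)) = √(4 × 6.48e5 lbf / (π × 2550 psi))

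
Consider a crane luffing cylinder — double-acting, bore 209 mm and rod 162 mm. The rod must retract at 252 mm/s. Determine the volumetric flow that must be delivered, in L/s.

Rod-side annular area A_ann = π/4 × (209² − 162²) = 13690 mm^2
Q = A × v

Q ≈ 3.45 L/s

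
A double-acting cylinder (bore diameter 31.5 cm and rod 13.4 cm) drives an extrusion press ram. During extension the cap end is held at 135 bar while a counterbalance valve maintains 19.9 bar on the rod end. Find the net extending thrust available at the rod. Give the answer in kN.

F ≈ 925 kN

Cap-side area A_cap = π/4 × (31.5 cm)² = 779.3 cm^2
Rod-side annular area A_ann = π/4 × (31.5² − 13.4²) = 638.3 cm^2
Net thrust = P_cap·A_cap − P_rod·A_ann = 1052 kN − 127.0 kN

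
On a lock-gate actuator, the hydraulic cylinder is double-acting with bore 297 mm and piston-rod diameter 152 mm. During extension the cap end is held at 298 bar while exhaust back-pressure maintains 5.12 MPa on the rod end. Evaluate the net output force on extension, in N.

Cap-side area A_cap = π/4 × (297 mm)² = 69280 mm^2
Rod-side annular area A_ann = π/4 × (297² − 152²) = 51130 mm^2
Net thrust = P_cap·A_cap − P_rod·A_ann = 2.065e6 N − 2.618e5 N

F ≈ 1.80e6 N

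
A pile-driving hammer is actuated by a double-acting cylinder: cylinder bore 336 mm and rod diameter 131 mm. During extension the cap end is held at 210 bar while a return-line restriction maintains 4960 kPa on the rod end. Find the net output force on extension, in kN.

F ≈ 1490 kN

Cap-side area A_cap = π/4 × (336 mm)² = 88670 mm^2
Rod-side annular area A_ann = π/4 × (336² − 131²) = 75190 mm^2
Net thrust = P_cap·A_cap − P_rod·A_ann = 1862 kN − 372.9 kN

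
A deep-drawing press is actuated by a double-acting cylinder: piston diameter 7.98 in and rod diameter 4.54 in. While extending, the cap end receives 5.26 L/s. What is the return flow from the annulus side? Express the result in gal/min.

Cap-side area A_cap = π/4 × (7.98 in)² = 50.01 in^2
Rod-side annular area A_ann = π/4 × (7.98² − 4.54²) = 33.83 in^2
Piston speed v = Q_in/A_cap; rod-end outflow Q_out = v × A_ann = Q_in × A_ann/A_cap.

Q_out ≈ 56.4 gal/min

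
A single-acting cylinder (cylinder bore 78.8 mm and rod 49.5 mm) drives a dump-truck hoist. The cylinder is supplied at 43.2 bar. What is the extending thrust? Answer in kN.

F ≈ 21.1 kN

Cap-side area A_cap = π/4 × (78.8 mm)² = 4877 mm^2
F = P × A_cap = 43.2 bar × A_cap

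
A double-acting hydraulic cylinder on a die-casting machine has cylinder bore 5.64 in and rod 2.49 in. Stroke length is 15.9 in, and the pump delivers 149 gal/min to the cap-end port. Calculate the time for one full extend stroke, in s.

Cap-side area A_cap = π/4 × (5.64 in)² = 24.98 in^2
Swept volume V = A × L; t = V / Q = A·L / Q

t ≈ 0.692 s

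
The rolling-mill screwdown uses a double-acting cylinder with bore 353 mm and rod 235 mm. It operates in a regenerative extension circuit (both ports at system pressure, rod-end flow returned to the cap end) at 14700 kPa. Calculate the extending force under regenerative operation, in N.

F ≈ 6.38e5 N

With equal pressure on both faces, forces on the annular region cancel; the net push is pressure × rod cross-section.
Rod cross-section A_rod = π/4 × (235 mm)² = 43370 mm^2
F = P × A_rod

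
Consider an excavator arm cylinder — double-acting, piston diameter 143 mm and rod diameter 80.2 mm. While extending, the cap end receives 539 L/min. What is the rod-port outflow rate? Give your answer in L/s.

Cap-side area A_cap = π/4 × (143 mm)² = 16060 mm^2
Rod-side annular area A_ann = π/4 × (143² − 80.2²) = 11010 mm^2
Piston speed v = Q_in/A_cap; rod-end outflow Q_out = v × A_ann = Q_in × A_ann/A_cap.

Q_out ≈ 6.16 L/s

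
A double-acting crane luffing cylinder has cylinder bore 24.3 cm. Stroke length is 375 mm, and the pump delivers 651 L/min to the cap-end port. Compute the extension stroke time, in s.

t ≈ 1.60 s

Cap-side area A_cap = π/4 × (24.3 cm)² = 463.8 cm^2
Swept volume V = A × L; t = V / Q = A·L / Q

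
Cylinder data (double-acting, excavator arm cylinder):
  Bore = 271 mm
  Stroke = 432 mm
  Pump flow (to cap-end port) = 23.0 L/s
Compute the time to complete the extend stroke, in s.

Cap-side area A_cap = π/4 × (271 mm)² = 57680 mm^2
Swept volume V = A × L; t = V / Q = A·L / Q

t ≈ 1.08 s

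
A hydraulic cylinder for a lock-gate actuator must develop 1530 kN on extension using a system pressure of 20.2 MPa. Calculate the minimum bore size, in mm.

Extension force acts on the full piston face: F = P × (π/4)D².
D = √(4F / (πP)) = √(4 × 1530 kN / (π × 20.2 MPa))

D ≈ 311 mm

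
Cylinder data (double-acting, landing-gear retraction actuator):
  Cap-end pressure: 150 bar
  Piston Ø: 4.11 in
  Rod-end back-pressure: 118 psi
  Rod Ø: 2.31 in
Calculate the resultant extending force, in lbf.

F ≈ 27800 lbf

Cap-side area A_cap = π/4 × (4.11 in)² = 13.27 in^2
Rod-side annular area A_ann = π/4 × (4.11² − 2.31²) = 9.076 in^2
Net thrust = P_cap·A_cap − P_rod·A_ann = 28860 lbf − 1071 lbf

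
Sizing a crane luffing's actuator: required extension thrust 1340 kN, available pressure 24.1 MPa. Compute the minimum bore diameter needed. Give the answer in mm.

Extension force acts on the full piston face: F = P × (π/4)D².
D = √(4F / (πP)) = √(4 × 1340 kN / (π × 24.1 MPa))

D ≈ 266 mm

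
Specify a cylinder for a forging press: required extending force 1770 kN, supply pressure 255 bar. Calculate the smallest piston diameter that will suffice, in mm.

Extension force acts on the full piston face: F = P × (π/4)D².
D = √(4F / (πP)) = √(4 × 1770 kN / (π × 255 bar))

D ≈ 297 mm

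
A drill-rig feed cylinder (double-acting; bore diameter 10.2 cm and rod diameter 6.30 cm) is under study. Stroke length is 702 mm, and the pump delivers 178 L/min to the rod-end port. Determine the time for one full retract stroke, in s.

t ≈ 1.20 s

Rod-side annular area A_ann = π/4 × (10.2² − 6.30²) = 50.54 cm^2
Swept volume V = A × L; t = V / Q = A·L / Q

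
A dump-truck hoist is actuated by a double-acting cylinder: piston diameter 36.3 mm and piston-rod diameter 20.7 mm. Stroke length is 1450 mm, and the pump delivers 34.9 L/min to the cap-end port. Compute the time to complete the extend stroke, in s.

Cap-side area A_cap = π/4 × (36.3 mm)² = 1035 mm^2
Swept volume V = A × L; t = V / Q = A·L / Q

t ≈ 2.58 s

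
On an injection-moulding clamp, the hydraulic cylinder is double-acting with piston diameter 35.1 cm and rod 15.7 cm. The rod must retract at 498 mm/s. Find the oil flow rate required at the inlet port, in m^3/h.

Q ≈ 139 m^3/h

Rod-side annular area A_ann = π/4 × (35.1² − 15.7²) = 774.0 cm^2
Q = A × v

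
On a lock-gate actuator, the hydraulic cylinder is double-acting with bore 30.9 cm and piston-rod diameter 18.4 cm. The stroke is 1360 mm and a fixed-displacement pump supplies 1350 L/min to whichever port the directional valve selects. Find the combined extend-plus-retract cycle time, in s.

t ≈ 7.46 s

Cap-side area A_cap = π/4 × (30.9 cm)² = 749.9 cm^2
Rod-side annular area A_ann = π/4 × (30.9² − 18.4²) = 484.0 cm^2
t_ext = A_cap·L/Q = 4.533 s
t_ret = A_ann·L/Q = 2.926 s
t_cycle = t_ext + t_ret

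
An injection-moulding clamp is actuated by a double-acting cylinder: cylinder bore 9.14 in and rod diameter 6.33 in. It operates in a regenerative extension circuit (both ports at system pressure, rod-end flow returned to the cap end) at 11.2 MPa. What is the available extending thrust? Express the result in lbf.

F ≈ 51100 lbf

With equal pressure on both faces, forces on the annular region cancel; the net push is pressure × rod cross-section.
Rod cross-section A_rod = π/4 × (6.33 in)² = 31.47 in^2
F = P × A_rod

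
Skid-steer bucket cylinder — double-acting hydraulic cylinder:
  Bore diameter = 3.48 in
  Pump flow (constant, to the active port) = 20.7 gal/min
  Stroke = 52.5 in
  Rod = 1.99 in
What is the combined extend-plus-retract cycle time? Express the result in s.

Cap-side area A_cap = π/4 × (3.48 in)² = 9.511 in^2
Rod-side annular area A_ann = π/4 × (3.48² − 1.99²) = 6.401 in^2
t_ext = A_cap·L/Q = 6.266 s
t_ret = A_ann·L/Q = 4.217 s
t_cycle = t_ext + t_ret

t ≈ 10.5 s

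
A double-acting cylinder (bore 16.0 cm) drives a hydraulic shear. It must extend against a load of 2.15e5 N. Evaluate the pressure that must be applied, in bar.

Cap-side area A_cap = π/4 × (16.0 cm)² = 201.1 cm^2
P = F / A = 2.15e5 N / A

P ≈ 107 bar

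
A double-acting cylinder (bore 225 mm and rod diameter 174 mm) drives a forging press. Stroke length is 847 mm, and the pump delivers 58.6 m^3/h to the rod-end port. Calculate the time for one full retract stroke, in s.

Rod-side annular area A_ann = π/4 × (225² − 174²) = 15980 mm^2
Swept volume V = A × L; t = V / Q = A·L / Q

t ≈ 0.832 s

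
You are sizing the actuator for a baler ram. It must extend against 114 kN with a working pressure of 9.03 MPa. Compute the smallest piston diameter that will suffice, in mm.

Extension force acts on the full piston face: F = P × (π/4)D².
D = √(4F / (πP)) = √(4 × 114 kN / (π × 9.03 MPa))

D ≈ 127 mm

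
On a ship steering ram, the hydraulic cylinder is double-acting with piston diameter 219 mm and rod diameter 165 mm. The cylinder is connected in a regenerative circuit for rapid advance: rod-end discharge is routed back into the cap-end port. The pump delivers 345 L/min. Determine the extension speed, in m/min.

In regeneration the rod-end outflow joins the pump flow into the cap end, so the net volume the pump must supply per unit advance equals the rod cross-section area.
Rod cross-section A_rod = π/4 × (165 mm)² = 21380 mm^2
v = Q_pump / A_rod

v ≈ 16.1 m/min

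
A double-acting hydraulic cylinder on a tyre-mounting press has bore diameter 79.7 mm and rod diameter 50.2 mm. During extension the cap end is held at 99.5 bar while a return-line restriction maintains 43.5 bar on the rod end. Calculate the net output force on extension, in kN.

Cap-side area A_cap = π/4 × (79.7 mm)² = 4989 mm^2
Rod-side annular area A_ann = π/4 × (79.7² − 50.2²) = 3010 mm^2
Net thrust = P_cap·A_cap − P_rod·A_ann = 49.64 kN − 13.09 kN

F ≈ 36.5 kN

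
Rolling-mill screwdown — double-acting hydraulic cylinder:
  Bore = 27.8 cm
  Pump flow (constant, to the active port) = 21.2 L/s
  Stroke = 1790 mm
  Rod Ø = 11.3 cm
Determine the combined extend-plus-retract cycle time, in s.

Cap-side area A_cap = π/4 × (27.8 cm)² = 607.0 cm^2
Rod-side annular area A_ann = π/4 × (27.8² − 11.3²) = 506.7 cm^2
t_ext = A_cap·L/Q = 5.125 s
t_ret = A_ann·L/Q = 4.278 s
t_cycle = t_ext + t_ret

t ≈ 9.40 s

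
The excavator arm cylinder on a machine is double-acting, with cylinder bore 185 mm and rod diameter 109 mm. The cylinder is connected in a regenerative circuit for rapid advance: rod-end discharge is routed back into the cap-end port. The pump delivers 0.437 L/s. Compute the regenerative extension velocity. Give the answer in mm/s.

v ≈ 46.8 mm/s

In regeneration the rod-end outflow joins the pump flow into the cap end, so the net volume the pump must supply per unit advance equals the rod cross-section area.
Rod cross-section A_rod = π/4 × (109 mm)² = 9331 mm^2
v = Q_pump / A_rod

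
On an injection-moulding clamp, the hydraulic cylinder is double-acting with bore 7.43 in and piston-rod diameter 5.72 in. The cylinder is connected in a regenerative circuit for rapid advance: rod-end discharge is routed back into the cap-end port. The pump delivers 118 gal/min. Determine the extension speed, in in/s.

v ≈ 17.7 in/s

In regeneration the rod-end outflow joins the pump flow into the cap end, so the net volume the pump must supply per unit advance equals the rod cross-section area.
Rod cross-section A_rod = π/4 × (5.72 in)² = 25.70 in^2
v = Q_pump / A_rod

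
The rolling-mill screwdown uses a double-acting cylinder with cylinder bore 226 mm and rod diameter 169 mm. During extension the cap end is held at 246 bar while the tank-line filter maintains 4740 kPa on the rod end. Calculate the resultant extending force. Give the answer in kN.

Cap-side area A_cap = π/4 × (226 mm)² = 40110 mm^2
Rod-side annular area A_ann = π/4 × (226² − 169²) = 17680 mm^2
Net thrust = P_cap·A_cap − P_rod·A_ann = 986.8 kN − 83.82 kN

F ≈ 903 kN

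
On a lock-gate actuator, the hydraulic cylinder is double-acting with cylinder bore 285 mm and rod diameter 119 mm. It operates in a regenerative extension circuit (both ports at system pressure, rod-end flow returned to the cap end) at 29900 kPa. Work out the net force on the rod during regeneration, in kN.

With equal pressure on both faces, forces on the annular region cancel; the net push is pressure × rod cross-section.
Rod cross-section A_rod = π/4 × (119 mm)² = 11120 mm^2
F = P × A_rod

F ≈ 333 kN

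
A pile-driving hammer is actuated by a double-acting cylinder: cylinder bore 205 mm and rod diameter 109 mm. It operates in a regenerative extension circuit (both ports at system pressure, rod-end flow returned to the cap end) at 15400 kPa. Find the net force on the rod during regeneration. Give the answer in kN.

With equal pressure on both faces, forces on the annular region cancel; the net push is pressure × rod cross-section.
Rod cross-section A_rod = π/4 × (109 mm)² = 9331 mm^2
F = P × A_rod

F ≈ 144 kN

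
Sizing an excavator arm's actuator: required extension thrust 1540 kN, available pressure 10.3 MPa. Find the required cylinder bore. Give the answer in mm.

Extension force acts on the full piston face: F = P × (π/4)D².
D = √(4F / (πP)) = √(4 × 1540 kN / (π × 10.3 MPa))

D ≈ 436 mm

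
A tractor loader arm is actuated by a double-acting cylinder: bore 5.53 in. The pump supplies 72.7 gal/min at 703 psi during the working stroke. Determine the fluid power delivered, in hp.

W ≈ 29.8 hp

Hydraulic power = P × Q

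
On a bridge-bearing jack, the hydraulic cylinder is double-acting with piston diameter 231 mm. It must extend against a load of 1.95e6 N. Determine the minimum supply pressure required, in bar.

Cap-side area A_cap = π/4 × (231 mm)² = 41910 mm^2
P = F / A = 1.95e6 N / A

P ≈ 465 bar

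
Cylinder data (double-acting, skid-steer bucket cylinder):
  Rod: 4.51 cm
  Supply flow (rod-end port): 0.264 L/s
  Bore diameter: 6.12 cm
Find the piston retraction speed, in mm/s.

Rod-side annular area A_ann = π/4 × (6.12² − 4.51²) = 13.44 cm^2
Flow into the rod-end port fills the annular volume.
v = Q / A

v ≈ 196 mm/s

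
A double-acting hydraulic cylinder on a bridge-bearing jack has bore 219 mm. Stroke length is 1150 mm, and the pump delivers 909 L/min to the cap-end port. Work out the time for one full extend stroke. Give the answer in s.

t ≈ 2.86 s

Cap-side area A_cap = π/4 × (219 mm)² = 37670 mm^2
Swept volume V = A × L; t = V / Q = A·L / Q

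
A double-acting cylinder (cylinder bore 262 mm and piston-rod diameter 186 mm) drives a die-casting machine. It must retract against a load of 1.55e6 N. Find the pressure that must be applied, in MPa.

P ≈ 58.0 MPa

Rod-side annular area A_ann = π/4 × (262² − 186²) = 26740 mm^2
Retraction: pressure acts on the annular area.
P = F / A = 1.55e6 N / A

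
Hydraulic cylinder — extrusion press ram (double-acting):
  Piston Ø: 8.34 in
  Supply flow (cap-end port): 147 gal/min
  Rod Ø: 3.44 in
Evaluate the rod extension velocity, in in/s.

v ≈ 10.4 in/s

Cap-side area A_cap = π/4 × (8.34 in)² = 54.63 in^2
v = Q / A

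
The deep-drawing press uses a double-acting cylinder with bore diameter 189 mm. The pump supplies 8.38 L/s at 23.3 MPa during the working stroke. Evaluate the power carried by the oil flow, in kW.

W ≈ 195 kW

Hydraulic power = P × Q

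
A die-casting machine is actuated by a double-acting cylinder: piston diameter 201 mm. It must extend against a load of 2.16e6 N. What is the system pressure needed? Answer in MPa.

Cap-side area A_cap = π/4 × (201 mm)² = 31730 mm^2
P = F / A = 2.16e6 N / A

P ≈ 68.1 MPa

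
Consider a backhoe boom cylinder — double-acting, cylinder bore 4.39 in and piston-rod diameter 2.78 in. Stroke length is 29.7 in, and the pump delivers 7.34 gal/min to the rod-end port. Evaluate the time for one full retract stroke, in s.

t ≈ 9.53 s

Rod-side annular area A_ann = π/4 × (4.39² − 2.78²) = 9.066 in^2
Swept volume V = A × L; t = V / Q = A·L / Q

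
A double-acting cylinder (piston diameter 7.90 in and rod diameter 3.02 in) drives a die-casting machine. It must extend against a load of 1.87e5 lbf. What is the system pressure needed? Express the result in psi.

Cap-side area A_cap = π/4 × (7.90 in)² = 49.02 in^2
P = F / A = 1.87e5 lbf / A

P ≈ 3820 psi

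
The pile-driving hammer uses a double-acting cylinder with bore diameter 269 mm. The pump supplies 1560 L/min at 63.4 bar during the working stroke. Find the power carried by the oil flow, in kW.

Hydraulic power = P × Q

W ≈ 165 kW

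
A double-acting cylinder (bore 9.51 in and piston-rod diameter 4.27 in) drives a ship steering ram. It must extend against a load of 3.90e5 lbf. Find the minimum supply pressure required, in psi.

P ≈ 5490 psi

Cap-side area A_cap = π/4 × (9.51 in)² = 71.03 in^2
P = F / A = 3.90e5 lbf / A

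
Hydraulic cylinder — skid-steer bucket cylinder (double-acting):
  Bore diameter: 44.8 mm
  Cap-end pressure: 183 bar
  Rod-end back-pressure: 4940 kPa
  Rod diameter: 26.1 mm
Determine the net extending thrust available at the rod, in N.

F ≈ 23700 N

Cap-side area A_cap = π/4 × (44.8 mm)² = 1576 mm^2
Rod-side annular area A_ann = π/4 × (44.8² − 26.1²) = 1041 mm^2
Net thrust = P_cap·A_cap − P_rod·A_ann = 28850 N − 5144 N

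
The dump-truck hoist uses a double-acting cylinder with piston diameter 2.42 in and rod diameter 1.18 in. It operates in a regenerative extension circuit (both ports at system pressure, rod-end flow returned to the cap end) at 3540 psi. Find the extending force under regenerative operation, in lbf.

With equal pressure on both faces, forces on the annular region cancel; the net push is pressure × rod cross-section.
Rod cross-section A_rod = π/4 × (1.18 in)² = 1.094 in^2
F = P × A_rod

F ≈ 3870 lbf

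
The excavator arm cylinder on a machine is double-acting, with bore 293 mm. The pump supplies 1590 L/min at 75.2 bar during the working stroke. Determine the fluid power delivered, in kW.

W ≈ 199 kW

Hydraulic power = P × Q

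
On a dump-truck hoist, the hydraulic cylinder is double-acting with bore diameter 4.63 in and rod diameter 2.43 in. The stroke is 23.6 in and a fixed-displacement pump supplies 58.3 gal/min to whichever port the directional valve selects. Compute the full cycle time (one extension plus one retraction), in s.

t ≈ 3.05 s

Cap-side area A_cap = π/4 × (4.63 in)² = 16.84 in^2
Rod-side annular area A_ann = π/4 × (4.63² − 2.43²) = 12.20 in^2
t_ext = A_cap·L/Q = 1.770 s
t_ret = A_ann·L/Q = 1.283 s
t_cycle = t_ext + t_ret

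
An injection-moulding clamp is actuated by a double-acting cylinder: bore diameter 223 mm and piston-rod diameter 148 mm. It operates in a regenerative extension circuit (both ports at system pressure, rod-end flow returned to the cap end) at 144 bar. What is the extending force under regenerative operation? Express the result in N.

F ≈ 2.48e5 N

With equal pressure on both faces, forces on the annular region cancel; the net push is pressure × rod cross-section.
Rod cross-section A_rod = π/4 × (148 mm)² = 17200 mm^2
F = P × A_rod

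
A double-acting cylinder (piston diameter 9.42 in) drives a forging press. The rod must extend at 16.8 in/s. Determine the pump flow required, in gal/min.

Q ≈ 304 gal/min

Cap-side area A_cap = π/4 × (9.42 in)² = 69.69 in^2
Q = A × v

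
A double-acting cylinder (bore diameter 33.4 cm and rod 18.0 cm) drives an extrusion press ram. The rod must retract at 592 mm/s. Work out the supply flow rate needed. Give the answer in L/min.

Q ≈ 2210 L/min

Rod-side annular area A_ann = π/4 × (33.4² − 18.0²) = 621.7 cm^2
Q = A × v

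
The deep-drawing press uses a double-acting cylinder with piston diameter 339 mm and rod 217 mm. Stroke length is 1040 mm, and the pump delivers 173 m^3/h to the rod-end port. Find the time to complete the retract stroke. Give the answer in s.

t ≈ 1.15 s

Rod-side annular area A_ann = π/4 × (339² − 217²) = 53280 mm^2
Swept volume V = A × L; t = V / Q = A·L / Q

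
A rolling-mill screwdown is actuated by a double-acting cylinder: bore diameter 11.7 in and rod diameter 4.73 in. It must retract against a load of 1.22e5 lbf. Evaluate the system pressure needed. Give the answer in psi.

Rod-side annular area A_ann = π/4 × (11.7² − 4.73²) = 89.94 in^2
Retraction: pressure acts on the annular area.
P = F / A = 1.22e5 lbf / A

P ≈ 1360 psi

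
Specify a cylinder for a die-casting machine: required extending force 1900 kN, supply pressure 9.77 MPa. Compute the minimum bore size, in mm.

Extension force acts on the full piston face: F = P × (π/4)D².
D = √(4F / (πP)) = √(4 × 1900 kN / (π × 9.77 MPa))

D ≈ 498 mm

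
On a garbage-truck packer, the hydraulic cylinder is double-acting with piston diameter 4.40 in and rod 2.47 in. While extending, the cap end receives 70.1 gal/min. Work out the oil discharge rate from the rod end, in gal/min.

Q_out ≈ 48.0 gal/min

Cap-side area A_cap = π/4 × (4.40 in)² = 15.21 in^2
Rod-side annular area A_ann = π/4 × (4.40² − 2.47²) = 10.41 in^2
Piston speed v = Q_in/A_cap; rod-end outflow Q_out = v × A_ann = Q_in × A_ann/A_cap.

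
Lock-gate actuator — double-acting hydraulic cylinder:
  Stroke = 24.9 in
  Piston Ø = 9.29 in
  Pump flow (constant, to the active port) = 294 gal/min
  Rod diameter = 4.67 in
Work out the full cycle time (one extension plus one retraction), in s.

Cap-side area A_cap = π/4 × (9.29 in)² = 67.78 in^2
Rod-side annular area A_ann = π/4 × (9.29² − 4.67²) = 50.65 in^2
t_ext = A_cap·L/Q = 1.491 s
t_ret = A_ann·L/Q = 1.114 s
t_cycle = t_ext + t_ret

t ≈ 2.61 s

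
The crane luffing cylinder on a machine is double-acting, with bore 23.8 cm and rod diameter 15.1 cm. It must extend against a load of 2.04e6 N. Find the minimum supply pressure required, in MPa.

P ≈ 45.9 MPa

Cap-side area A_cap = π/4 × (23.8 cm)² = 444.9 cm^2
P = F / A = 2.04e6 N / A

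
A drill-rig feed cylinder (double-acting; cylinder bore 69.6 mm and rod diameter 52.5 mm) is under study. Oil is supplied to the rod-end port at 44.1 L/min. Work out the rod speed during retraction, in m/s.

Rod-side annular area A_ann = π/4 × (69.6² − 52.5²) = 1640 mm^2
Flow into the rod-end port fills the annular volume.
v = Q / A

v ≈ 0.448 m/s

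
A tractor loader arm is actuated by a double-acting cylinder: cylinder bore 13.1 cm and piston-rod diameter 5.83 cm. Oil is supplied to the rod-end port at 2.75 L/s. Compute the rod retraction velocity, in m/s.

Rod-side annular area A_ann = π/4 × (13.1² − 5.83²) = 108.1 cm^2
Flow into the rod-end port fills the annular volume.
v = Q / A

v ≈ 0.254 m/s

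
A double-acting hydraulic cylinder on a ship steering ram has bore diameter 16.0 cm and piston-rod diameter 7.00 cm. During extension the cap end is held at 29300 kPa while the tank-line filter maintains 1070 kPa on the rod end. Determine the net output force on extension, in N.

F ≈ 5.72e5 N

Cap-side area A_cap = π/4 × (16.0 cm)² = 201.1 cm^2
Rod-side annular area A_ann = π/4 × (16.0² − 7.00²) = 162.6 cm^2
Net thrust = P_cap·A_cap − P_rod·A_ann = 5.891e5 N − 17400 N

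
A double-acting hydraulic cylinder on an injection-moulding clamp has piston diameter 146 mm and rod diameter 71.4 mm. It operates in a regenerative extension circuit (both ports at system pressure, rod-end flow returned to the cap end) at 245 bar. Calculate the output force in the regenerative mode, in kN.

With equal pressure on both faces, forces on the annular region cancel; the net push is pressure × rod cross-section.
Rod cross-section A_rod = π/4 × (71.4 mm)² = 4004 mm^2
F = P × A_rod

F ≈ 98.1 kN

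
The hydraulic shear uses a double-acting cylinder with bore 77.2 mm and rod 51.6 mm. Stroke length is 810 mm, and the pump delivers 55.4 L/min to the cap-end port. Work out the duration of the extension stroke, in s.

t ≈ 4.11 s

Cap-side area A_cap = π/4 × (77.2 mm)² = 4681 mm^2
Swept volume V = A × L; t = V / Q = A·L / Q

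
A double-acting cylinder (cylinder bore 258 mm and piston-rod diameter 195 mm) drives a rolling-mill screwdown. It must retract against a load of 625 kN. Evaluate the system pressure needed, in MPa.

Rod-side annular area A_ann = π/4 × (258² − 195²) = 22410 mm^2
Retraction: pressure acts on the annular area.
P = F / A = 625 kN / A

P ≈ 27.9 MPa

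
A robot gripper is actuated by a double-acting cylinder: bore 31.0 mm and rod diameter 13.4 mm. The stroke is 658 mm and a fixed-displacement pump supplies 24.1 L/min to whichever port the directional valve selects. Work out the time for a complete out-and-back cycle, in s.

t ≈ 2.24 s

Cap-side area A_cap = π/4 × (31.0 mm)² = 754.8 mm^2
Rod-side annular area A_ann = π/4 × (31.0² − 13.4²) = 613.7 mm^2
t_ext = A_cap·L/Q = 1.236 s
t_ret = A_ann·L/Q = 1.005 s
t_cycle = t_ext + t_ret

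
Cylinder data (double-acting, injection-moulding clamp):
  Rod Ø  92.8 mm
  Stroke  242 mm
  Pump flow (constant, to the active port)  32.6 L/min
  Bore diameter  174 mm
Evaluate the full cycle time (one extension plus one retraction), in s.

Cap-side area A_cap = π/4 × (174 mm)² = 23780 mm^2
Rod-side annular area A_ann = π/4 × (174² − 92.8²) = 17010 mm^2
t_ext = A_cap·L/Q = 10.59 s
t_ret = A_ann·L/Q = 7.578 s
t_cycle = t_ext + t_ret

t ≈ 18.2 s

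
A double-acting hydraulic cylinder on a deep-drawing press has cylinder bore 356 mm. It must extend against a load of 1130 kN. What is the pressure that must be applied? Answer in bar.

P ≈ 114 bar

Cap-side area A_cap = π/4 × (356 mm)² = 99540 mm^2
P = F / A = 1130 kN / A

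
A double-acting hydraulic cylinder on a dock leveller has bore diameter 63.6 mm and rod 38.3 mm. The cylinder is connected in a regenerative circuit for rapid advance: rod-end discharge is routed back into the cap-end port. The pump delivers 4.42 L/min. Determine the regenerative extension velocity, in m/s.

v ≈ 0.0639 m/s

In regeneration the rod-end outflow joins the pump flow into the cap end, so the net volume the pump must supply per unit advance equals the rod cross-section area.
Rod cross-section A_rod = π/4 × (38.3 mm)² = 1152 mm^2
v = Q_pump / A_rod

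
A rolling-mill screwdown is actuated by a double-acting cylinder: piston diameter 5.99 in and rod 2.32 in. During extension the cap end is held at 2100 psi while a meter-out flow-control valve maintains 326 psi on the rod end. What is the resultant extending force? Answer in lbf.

F ≈ 51400 lbf

Cap-side area A_cap = π/4 × (5.99 in)² = 28.18 in^2
Rod-side annular area A_ann = π/4 × (5.99² − 2.32²) = 23.95 in^2
Net thrust = P_cap·A_cap − P_rod·A_ann = 59180 lbf − 7809 lbf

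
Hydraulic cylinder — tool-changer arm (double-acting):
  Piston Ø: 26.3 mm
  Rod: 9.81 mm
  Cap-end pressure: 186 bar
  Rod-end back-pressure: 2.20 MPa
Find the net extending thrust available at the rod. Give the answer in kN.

F ≈ 9.08 kN

Cap-side area A_cap = π/4 × (26.3 mm)² = 543.3 mm^2
Rod-side annular area A_ann = π/4 × (26.3² − 9.81²) = 467.7 mm^2
Net thrust = P_cap·A_cap − P_rod·A_ann = 10.10 kN − 1.029 kN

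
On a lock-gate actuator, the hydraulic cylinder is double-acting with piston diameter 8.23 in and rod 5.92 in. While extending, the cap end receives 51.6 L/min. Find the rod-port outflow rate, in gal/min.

Cap-side area A_cap = π/4 × (8.23 in)² = 53.20 in^2
Rod-side annular area A_ann = π/4 × (8.23² − 5.92²) = 25.67 in^2
Piston speed v = Q_in/A_cap; rod-end outflow Q_out = v × A_ann = Q_in × A_ann/A_cap.

Q_out ≈ 6.58 gal/min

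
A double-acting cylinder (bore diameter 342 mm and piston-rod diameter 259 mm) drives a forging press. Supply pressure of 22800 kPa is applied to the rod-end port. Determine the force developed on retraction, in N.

Rod-side annular area A_ann = π/4 × (342² − 259²) = 39180 mm^2
On retraction the pressure acts on the annular area (bore minus rod).
F = P × A_ann

F ≈ 8.93e5 N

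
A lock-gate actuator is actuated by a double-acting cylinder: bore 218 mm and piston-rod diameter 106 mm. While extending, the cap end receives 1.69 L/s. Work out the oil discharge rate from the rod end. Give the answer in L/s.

Q_out ≈ 1.29 L/s

Cap-side area A_cap = π/4 × (218 mm)² = 37330 mm^2
Rod-side annular area A_ann = π/4 × (218² − 106²) = 28500 mm^2
Piston speed v = Q_in/A_cap; rod-end outflow Q_out = v × A_ann = Q_in × A_ann/A_cap.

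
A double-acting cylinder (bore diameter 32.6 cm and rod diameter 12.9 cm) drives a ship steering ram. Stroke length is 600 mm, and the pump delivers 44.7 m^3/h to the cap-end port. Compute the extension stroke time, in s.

Cap-side area A_cap = π/4 × (32.6 cm)² = 834.7 cm^2
Swept volume V = A × L; t = V / Q = A·L / Q

t ≈ 4.03 s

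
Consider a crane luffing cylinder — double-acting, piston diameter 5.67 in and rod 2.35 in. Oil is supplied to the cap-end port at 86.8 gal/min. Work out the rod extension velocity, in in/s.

v ≈ 13.2 in/s

Cap-side area A_cap = π/4 × (5.67 in)² = 25.25 in^2
v = Q / A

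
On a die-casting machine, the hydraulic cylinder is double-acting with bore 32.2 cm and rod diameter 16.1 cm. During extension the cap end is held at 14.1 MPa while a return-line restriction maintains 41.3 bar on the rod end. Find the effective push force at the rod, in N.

F ≈ 8.96e5 N

Cap-side area A_cap = π/4 × (32.2 cm)² = 814.3 cm^2
Rod-side annular area A_ann = π/4 × (32.2² − 16.1²) = 610.7 cm^2
Net thrust = P_cap·A_cap − P_rod·A_ann = 1.148e6 N − 2.522e5 N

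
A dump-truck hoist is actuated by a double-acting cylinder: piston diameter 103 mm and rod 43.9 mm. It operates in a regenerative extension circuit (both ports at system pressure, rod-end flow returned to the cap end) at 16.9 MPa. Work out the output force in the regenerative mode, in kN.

F ≈ 25.6 kN

With equal pressure on both faces, forces on the annular region cancel; the net push is pressure × rod cross-section.
Rod cross-section A_rod = π/4 × (43.9 mm)² = 1514 mm^2
F = P × A_rod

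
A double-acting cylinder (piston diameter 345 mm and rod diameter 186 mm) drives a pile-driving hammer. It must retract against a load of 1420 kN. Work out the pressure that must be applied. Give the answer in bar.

Rod-side annular area A_ann = π/4 × (345² − 186²) = 66310 mm^2
Retraction: pressure acts on the annular area.
P = F / A = 1420 kN / A

P ≈ 214 bar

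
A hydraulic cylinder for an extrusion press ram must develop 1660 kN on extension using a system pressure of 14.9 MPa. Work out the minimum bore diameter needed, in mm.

D ≈ 377 mm

Extension force acts on the full piston face: F = P × (π/4)D².
D = √(4F / (πP)) = √(4 × 1660 kN / (π × 14.9 MPa))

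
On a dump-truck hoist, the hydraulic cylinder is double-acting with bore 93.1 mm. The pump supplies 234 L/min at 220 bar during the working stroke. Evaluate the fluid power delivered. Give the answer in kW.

Hydraulic power = P × Q

W ≈ 85.8 kW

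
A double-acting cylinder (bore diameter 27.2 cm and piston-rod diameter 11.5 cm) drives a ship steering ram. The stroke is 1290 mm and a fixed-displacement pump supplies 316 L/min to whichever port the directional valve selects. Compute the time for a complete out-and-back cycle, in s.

t ≈ 25.9 s

Cap-side area A_cap = π/4 × (27.2 cm)² = 581.1 cm^2
Rod-side annular area A_ann = π/4 × (27.2² − 11.5²) = 477.2 cm^2
t_ext = A_cap·L/Q = 14.23 s
t_ret = A_ann·L/Q = 11.69 s
t_cycle = t_ext + t_ret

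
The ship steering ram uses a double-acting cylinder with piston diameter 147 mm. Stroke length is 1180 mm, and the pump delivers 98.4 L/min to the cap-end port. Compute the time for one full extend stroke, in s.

Cap-side area A_cap = π/4 × (147 mm)² = 16970 mm^2
Swept volume V = A × L; t = V / Q = A·L / Q

t ≈ 12.2 s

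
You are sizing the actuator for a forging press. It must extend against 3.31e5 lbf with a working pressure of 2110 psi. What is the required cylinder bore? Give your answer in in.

D ≈ 14.1 in

Extension force acts on the full piston face: F = P × (π/4)D².
D = √(4F / (πP)) = √(4 × 3.31e5 lbf / (π × 2110 psi))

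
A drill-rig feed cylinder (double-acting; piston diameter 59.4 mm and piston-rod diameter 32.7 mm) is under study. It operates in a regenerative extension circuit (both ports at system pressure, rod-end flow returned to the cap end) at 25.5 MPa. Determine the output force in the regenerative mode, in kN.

F ≈ 21.4 kN

With equal pressure on both faces, forces on the annular region cancel; the net push is pressure × rod cross-section.
Rod cross-section A_rod = π/4 × (32.7 mm)² = 839.8 mm^2
F = P × A_rod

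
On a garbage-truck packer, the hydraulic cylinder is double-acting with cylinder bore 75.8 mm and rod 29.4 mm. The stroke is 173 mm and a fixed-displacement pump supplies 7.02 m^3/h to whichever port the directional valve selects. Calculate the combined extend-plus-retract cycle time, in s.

Cap-side area A_cap = π/4 × (75.8 mm)² = 4513 mm^2
Rod-side annular area A_ann = π/4 × (75.8² − 29.4²) = 3834 mm^2
t_ext = A_cap·L/Q = 0.4003 s
t_ret = A_ann·L/Q = 0.3401 s
t_cycle = t_ext + t_ret

t ≈ 0.740 s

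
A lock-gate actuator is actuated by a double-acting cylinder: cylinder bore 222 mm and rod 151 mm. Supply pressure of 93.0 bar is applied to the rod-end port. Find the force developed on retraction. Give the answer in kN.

Rod-side annular area A_ann = π/4 × (222² − 151²) = 20800 mm^2
On retraction the pressure acts on the annular area (bore minus rod).
F = P × A_ann

F ≈ 193 kN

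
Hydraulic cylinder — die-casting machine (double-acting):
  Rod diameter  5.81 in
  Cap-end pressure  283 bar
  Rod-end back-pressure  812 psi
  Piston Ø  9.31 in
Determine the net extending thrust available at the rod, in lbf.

Cap-side area A_cap = π/4 × (9.31 in)² = 68.08 in^2
Rod-side annular area A_ann = π/4 × (9.31² − 5.81²) = 41.56 in^2
Net thrust = P_cap·A_cap − P_rod·A_ann = 2.794e5 lbf − 33750 lbf

F ≈ 2.46e5 lbf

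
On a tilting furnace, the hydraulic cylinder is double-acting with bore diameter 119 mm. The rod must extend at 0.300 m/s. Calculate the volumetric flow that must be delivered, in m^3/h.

Cap-side area A_cap = π/4 × (119 mm)² = 11120 mm^2
Q = A × v

Q ≈ 12.0 m^3/h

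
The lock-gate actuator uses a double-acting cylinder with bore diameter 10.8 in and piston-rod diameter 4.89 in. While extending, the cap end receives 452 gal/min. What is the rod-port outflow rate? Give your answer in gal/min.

Cap-side area A_cap = π/4 × (10.8 in)² = 91.61 in^2
Rod-side annular area A_ann = π/4 × (10.8² − 4.89²) = 72.83 in^2
Piston speed v = Q_in/A_cap; rod-end outflow Q_out = v × A_ann = Q_in × A_ann/A_cap.

Q_out ≈ 359 gal/min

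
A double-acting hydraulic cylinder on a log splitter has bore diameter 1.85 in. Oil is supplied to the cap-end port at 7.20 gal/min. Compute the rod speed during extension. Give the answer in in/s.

v ≈ 10.3 in/s

Cap-side area A_cap = π/4 × (1.85 in)² = 2.688 in^2
v = Q / A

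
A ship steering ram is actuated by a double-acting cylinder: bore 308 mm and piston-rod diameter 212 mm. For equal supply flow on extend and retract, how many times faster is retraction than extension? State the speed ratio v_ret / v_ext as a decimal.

v_ret/v_ext ≈ 1.90

Cap-side area A_cap = π/4 × (308 mm)² = 74510 mm^2
Rod-side annular area A_ann = π/4 × (308² − 212²) = 39210 mm^2
For equal Q, v ∝ 1/A, so v_ret/v_ext = A_cap/A_ann.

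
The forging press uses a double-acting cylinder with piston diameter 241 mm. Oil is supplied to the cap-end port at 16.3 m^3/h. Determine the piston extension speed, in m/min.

v ≈ 5.96 m/min

Cap-side area A_cap = π/4 × (241 mm)² = 45620 mm^2
v = Q / A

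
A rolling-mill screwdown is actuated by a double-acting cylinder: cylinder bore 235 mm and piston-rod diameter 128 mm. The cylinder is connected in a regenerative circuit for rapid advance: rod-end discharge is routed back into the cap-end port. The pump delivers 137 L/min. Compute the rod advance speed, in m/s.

In regeneration the rod-end outflow joins the pump flow into the cap end, so the net volume the pump must supply per unit advance equals the rod cross-section area.
Rod cross-section A_rod = π/4 × (128 mm)² = 12870 mm^2
v = Q_pump / A_rod

v ≈ 0.177 m/s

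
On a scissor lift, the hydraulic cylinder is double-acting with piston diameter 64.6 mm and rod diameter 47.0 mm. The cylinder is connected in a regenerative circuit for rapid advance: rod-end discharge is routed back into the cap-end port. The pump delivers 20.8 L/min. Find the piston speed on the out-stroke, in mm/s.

v ≈ 200 mm/s

In regeneration the rod-end outflow joins the pump flow into the cap end, so the net volume the pump must supply per unit advance equals the rod cross-section area.
Rod cross-section A_rod = π/4 × (47.0 mm)² = 1735 mm^2
v = Q_pump / A_rod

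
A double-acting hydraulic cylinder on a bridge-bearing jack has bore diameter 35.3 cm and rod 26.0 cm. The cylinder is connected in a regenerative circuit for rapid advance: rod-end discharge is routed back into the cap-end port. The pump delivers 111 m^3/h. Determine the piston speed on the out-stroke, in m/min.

In regeneration the rod-end outflow joins the pump flow into the cap end, so the net volume the pump must supply per unit advance equals the rod cross-section area.
Rod cross-section A_rod = π/4 × (26.0 cm)² = 530.9 cm^2
v = Q_pump / A_rod

v ≈ 34.8 m/min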